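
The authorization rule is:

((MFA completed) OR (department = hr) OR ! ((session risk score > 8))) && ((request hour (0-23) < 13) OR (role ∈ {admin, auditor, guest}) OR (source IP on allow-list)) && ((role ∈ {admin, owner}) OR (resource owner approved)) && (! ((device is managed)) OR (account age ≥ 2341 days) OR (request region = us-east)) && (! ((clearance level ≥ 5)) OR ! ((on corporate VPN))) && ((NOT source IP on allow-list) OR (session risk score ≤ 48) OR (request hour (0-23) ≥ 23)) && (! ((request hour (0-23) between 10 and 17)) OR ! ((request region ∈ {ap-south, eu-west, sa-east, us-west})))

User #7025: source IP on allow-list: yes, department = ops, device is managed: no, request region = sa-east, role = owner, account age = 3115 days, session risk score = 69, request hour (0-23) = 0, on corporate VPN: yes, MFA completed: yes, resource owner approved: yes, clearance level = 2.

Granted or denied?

Denied

Atomic conditions:
  MFA completed: yes → true
  department = hr: ops == hr is false
  session risk score > 8: 69 > 8 is true
  request hour (0-23) < 13: 0 < 13 is true
  role ∈ {admin, auditor, guest}: owner is not in the set → false
  source IP on allow-list: yes → true
  role ∈ {admin, owner}: owner is in the set → true
  resource owner approved: yes → true
  device is managed: no → false
  account age ≥ 2341 days: 3115 ≥ 2341 is true
  request region = us-east: sa-east == us-east is false
  clearance level ≥ 5: 2 ≥ 5 is false
  on corporate VPN: yes → true
  NOT source IP on allow-list: yes → false
  session risk score ≤ 48: 69 ≤ 48 is false
  request hour (0-23) ≥ 23: 0 ≥ 23 is false
  request hour (0-23) between 10 and 17: 0 in [10, 17] is false
  request region ∈ {ap-south, eu-west, sa-east, us-west}: sa-east is in the set → true
Combine:
[1.3] NOT true = false
[1] true OR false OR false = true
[2] true OR false OR true = true
[3] true OR true = true
[4.1] NOT false = true
[4] true OR true OR false = true
[5.1] NOT false = true
[5.2] NOT true = false
[5] true OR false = true
[6] false OR false OR false = false
[7.1] NOT false = true
[7.2] NOT true = false
[7] true OR false = true
[root] true AND true AND true AND true AND true AND false AND true = false
Overall: false → denied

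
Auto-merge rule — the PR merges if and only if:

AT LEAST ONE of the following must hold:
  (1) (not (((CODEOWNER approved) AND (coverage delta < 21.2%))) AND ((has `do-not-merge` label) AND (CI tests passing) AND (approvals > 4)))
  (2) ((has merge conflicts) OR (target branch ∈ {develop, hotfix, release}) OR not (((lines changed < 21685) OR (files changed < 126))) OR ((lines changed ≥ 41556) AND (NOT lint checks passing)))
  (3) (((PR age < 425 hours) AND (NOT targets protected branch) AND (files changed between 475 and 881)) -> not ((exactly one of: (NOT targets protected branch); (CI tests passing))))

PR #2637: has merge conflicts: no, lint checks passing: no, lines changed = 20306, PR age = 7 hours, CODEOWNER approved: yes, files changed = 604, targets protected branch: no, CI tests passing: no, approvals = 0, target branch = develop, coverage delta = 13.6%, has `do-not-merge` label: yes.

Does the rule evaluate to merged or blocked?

Atomic conditions:
  CODEOWNER approved: yes → true
  coverage delta < 21.2%: 13.6 < 21.2 is true
  has `do-not-merge` label: yes → true
  CI tests passing: no → false
  approvals > 4: 0 > 4 is false
  has merge conflicts: no → false
  target branch ∈ {develop, hotfix, release}: develop is in the set → true
  lines changed < 21685: 20306 < 21685 is true
  files changed < 126: 604 < 126 is false
  lines changed ≥ 41556: 20306 ≥ 41556 is false
  NOT lint checks passing: no → true
  PR age < 425 hours: 7 < 425 is true
  NOT targets protected branch: no → true
  files changed between 475 and 881: 604 in [475, 881] is true
Combine:
[1.1.1] true AND true = true
[1.1] NOT true = false
[1.2] true AND false AND false = false
[1] false AND false = false
[2.3.1] true OR false = true
[2.3] NOT true = false
[2.4] false AND true = false
[2] false OR true OR false OR false = true
[3.1] true AND true AND true = true
[3.2.1] exactly-one(true, false) = true
[3.2] NOT true = false
[3] true → false = false
[root] false OR true OR false = true
Overall: true → merged

Merged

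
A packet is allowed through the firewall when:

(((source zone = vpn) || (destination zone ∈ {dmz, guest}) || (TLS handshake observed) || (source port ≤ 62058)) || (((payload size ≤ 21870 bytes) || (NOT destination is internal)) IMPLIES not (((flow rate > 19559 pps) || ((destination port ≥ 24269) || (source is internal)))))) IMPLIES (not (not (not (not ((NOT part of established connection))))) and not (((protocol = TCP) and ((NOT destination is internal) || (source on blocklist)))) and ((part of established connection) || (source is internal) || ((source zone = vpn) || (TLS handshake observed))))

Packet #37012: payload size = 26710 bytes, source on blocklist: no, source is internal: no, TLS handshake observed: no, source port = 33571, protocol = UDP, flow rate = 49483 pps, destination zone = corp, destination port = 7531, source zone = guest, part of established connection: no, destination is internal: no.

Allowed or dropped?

Dropped

Atomic conditions:
  source zone = vpn: guest == vpn is false
  destination zone ∈ {dmz, guest}: corp is not in the set → false
  TLS handshake observed: no → false
  source port ≤ 62058: 33571 ≤ 62058 is true
  payload size ≤ 21870 bytes: 26710 ≤ 21870 is false
  NOT destination is internal: no → true
  flow rate > 19559 pps: 49483 > 19559 is true
  destination port ≥ 24269: 7531 ≥ 24269 is false
  source is internal: no → false
  NOT part of established connection: no → true
  protocol = TCP: UDP == TCP is false
  source on blocklist: no → false
  part of established connection: no → false
Combine:
[1.1] false OR false OR false OR true = true
[1.2.1] false OR true = true
[1.2.2.1.2] false OR false = false
[1.2.2.1] true OR false = true
[1.2.2] NOT true = false
[1.2] true → false = false
[1] true OR false = true
[2.1.1.1.1] NOT true = false
[2.1.1.1] NOT false = true
[2.1.1] NOT true = false
[2.1] NOT false = true
[2.2.1.2] true OR false = true
[2.2.1] false AND true = false
[2.2] NOT false = true
[2.3.3] false OR false = false
[2.3] false OR false OR false = false
[2] true AND true AND false = false
[root] true → false = false
Overall: false → dropped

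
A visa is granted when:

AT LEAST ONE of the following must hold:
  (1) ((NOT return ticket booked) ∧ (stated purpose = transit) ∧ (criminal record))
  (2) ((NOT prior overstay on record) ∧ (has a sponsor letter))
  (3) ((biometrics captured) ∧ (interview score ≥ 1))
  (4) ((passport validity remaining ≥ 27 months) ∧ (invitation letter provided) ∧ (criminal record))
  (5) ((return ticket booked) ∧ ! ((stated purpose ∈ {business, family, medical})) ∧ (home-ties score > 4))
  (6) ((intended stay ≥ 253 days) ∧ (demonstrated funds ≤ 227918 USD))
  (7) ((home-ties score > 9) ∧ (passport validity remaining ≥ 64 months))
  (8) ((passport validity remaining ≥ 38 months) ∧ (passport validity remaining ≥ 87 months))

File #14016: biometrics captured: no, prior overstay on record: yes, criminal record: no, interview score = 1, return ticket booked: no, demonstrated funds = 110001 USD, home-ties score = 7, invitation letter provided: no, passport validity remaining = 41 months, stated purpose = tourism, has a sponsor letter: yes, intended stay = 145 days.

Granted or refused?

Atomic conditions:
  NOT return ticket booked: no → true
  stated purpose = transit: tourism == transit is false
  criminal record: no → false
  NOT prior overstay on record: yes → false
  has a sponsor letter: yes → true
  biometrics captured: no → false
  interview score ≥ 1: 1 ≥ 1 is true
  passport validity remaining ≥ 27 months: 41 ≥ 27 is true
  invitation letter provided: no → false
  return ticket booked: no → false
  stated purpose ∈ {business, family, medical}: tourism is not in the set → false
  home-ties score > 4: 7 > 4 is true
  intended stay ≥ 253 days: 145 ≥ 253 is false
  demonstrated funds ≤ 227918 USD: 110001 ≤ 227918 is true
  home-ties score > 9: 7 > 9 is false
  passport validity remaining ≥ 64 months: 41 ≥ 64 is false
  passport validity remaining ≥ 38 months: 41 ≥ 38 is true
  passport validity remaining ≥ 87 months: 41 ≥ 87 is false
Combine:
[1] true AND false AND false = false
[2] false AND true = false
[3] false AND true = false
[4] true AND false AND false = false
[5.2] NOT false = true
[5] false AND true AND true = false
[6] false AND true = false
[7] false AND false = false
[8] true AND false = false
[root] false OR false OR false OR false OR false OR false OR false OR false = false
Overall: false → refused

Refused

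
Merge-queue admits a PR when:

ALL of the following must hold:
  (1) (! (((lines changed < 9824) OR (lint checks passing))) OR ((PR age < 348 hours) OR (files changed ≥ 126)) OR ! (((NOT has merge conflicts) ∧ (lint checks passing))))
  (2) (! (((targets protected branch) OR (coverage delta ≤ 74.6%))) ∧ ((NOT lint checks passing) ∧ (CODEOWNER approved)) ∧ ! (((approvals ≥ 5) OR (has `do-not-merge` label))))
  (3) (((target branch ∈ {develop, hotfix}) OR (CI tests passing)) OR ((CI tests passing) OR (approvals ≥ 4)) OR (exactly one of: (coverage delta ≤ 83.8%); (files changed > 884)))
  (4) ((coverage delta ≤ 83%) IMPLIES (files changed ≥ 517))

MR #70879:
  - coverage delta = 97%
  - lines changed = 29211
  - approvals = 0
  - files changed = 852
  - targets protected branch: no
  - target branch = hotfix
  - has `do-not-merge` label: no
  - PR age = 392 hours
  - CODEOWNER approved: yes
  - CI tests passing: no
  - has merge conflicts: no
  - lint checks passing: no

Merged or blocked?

Merged

Atomic conditions:
  lines changed < 9824: 29211 < 9824 is false
  lint checks passing: no → false
  PR age < 348 hours: 392 < 348 is false
  files changed ≥ 126: 852 ≥ 126 is true
  NOT has merge conflicts: no → true
  targets protected branch: no → false
  coverage delta ≤ 74.6%: 97 ≤ 74.6 is false
  NOT lint checks passing: no → true
  CODEOWNER approved: yes → true
  approvals ≥ 5: 0 ≥ 5 is false
  has `do-not-merge` label: no → false
  target branch ∈ {develop, hotfix}: hotfix is in the set → true
  CI tests passing: no → false
  approvals ≥ 4: 0 ≥ 4 is false
  coverage delta ≤ 83.8%: 97 ≤ 83.8 is false
  files changed > 884: 852 > 884 is false
  coverage delta ≤ 83%: 97 ≤ 83 is false
  files changed ≥ 517: 852 ≥ 517 is true
Combine:
[1.1.1] false OR false = false
[1.1] NOT false = true
[1.2] false OR true = true
[1.3.1] true AND false = false
[1.3] NOT false = true
[1] true OR true OR true = true
[2.1.1] false OR false = false
[2.1] NOT false = true
[2.2] true AND true = true
[2.3.1] false OR false = false
[2.3] NOT false = true
[2] true AND true AND true = true
[3.1] true OR false = true
[3.2] false OR false = false
[3.3] exactly-one(false, false) = false
[3] true OR false OR false = true
[4] false → true (antecedent false ⇒ implication holds) = true
[root] true AND true AND true AND true = true
Overall: true → merged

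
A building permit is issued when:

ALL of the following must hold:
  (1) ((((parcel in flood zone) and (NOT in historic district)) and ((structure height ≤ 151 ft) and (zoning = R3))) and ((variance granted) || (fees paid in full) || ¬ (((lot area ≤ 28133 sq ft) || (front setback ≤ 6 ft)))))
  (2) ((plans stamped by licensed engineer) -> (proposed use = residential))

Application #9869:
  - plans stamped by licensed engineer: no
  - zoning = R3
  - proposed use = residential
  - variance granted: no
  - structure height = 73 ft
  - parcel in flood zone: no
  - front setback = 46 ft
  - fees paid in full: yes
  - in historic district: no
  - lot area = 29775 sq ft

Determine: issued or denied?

Atomic conditions:
  parcel in flood zone: no → false
  NOT in historic district: no → true
  structure height ≤ 151 ft: 73 ≤ 151 is true
  zoning = R3: R3 == R3 is true
  variance granted: no → false
  fees paid in full: yes → true
  lot area ≤ 28133 sq ft: 29775 ≤ 28133 is false
  front setback ≤ 6 ft: 46 ≤ 6 is false
  plans stamped by licensed engineer: no → false
  proposed use = residential: residential == residential is true
Combine:
[1.1.1] false AND true = false
[1.1.2] true AND true = true
[1.1] false AND true = false
[1.2.3.1] false OR false = false
[1.2.3] NOT false = true
[1.2] false OR true OR true = true
[1] false AND true = false
[2] false → true (antecedent false ⇒ implication holds) = true
[root] false AND true = false
Overall: false → denied

Denied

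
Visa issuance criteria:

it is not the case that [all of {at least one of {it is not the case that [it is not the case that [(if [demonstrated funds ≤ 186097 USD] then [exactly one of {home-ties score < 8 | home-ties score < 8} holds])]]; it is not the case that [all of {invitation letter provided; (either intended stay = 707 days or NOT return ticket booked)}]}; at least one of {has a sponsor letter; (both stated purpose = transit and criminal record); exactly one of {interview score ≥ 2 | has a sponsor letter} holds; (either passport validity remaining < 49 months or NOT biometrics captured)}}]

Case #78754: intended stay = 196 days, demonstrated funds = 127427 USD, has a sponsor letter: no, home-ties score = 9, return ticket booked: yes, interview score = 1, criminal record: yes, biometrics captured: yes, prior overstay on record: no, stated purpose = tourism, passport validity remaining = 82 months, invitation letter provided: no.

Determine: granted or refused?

Atomic conditions:
  demonstrated funds ≤ 186097 USD: 127427 ≤ 186097 is true
  home-ties score < 8: 9 < 8 is false
  invitation letter provided: no → false
  intended stay = 707 days: 196 == 707 is false
  NOT return ticket booked: yes → false
  has a sponsor letter: no → false
  stated purpose = transit: tourism == transit is false
  criminal record: yes → true
  interview score ≥ 2: 1 ≥ 2 is false
  passport validity remaining < 49 months: 82 < 49 is false
  NOT biometrics captured: yes → false
Combine:
[1.1.1.1.1.2] exactly-one(false, false) = false
[1.1.1.1.1] true → false = false
[1.1.1.1] NOT false = true
[1.1.1] NOT true = false
[1.1.2.1.2] false OR false = false
[1.1.2.1] false AND false = false
[1.1.2] NOT false = true
[1.1] false OR true = true
[1.2.2] false AND true = false
[1.2.3] exactly-one(false, false) = false
[1.2.4] false OR false = false
[1.2] false OR false OR false OR false = false
[1] true AND false = false
[root] NOT false = true
Overall: true → granted

Granted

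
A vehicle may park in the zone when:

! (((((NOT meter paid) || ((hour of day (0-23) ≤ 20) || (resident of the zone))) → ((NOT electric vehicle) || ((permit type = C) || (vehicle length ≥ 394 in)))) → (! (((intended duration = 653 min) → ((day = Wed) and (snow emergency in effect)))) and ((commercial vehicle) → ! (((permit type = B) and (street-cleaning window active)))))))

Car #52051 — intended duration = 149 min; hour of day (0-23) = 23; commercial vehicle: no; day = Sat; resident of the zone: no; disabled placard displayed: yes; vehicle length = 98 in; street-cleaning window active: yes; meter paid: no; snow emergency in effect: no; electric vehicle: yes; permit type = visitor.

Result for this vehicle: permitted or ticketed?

Atomic conditions:
  NOT meter paid: no → true
  hour of day (0-23) ≤ 20: 23 ≤ 20 is false
  resident of the zone: no → false
  NOT electric vehicle: yes → false
  permit type = C: visitor == C is false
  vehicle length ≥ 394 in: 98 ≥ 394 is false
  intended duration = 653 min: 149 == 653 is false
  day = Wed: Sat == Wed is false
  snow emergency in effect: no → false
  commercial vehicle: no → false
  permit type = B: visitor == B is false
  street-cleaning window active: yes → true
Combine:
[1.1.1.2] false OR false = false
[1.1.1] true OR false = true
[1.1.2.2] false OR false = false
[1.1.2] false OR false = false
[1.1] true → false = false
[1.2.1.1.2] false AND false = false
[1.2.1.1] false → false (antecedent false ⇒ implication holds) = true
[1.2.1] NOT true = false
[1.2.2.2.1] false AND true = false
[1.2.2.2] NOT false = true
[1.2.2] false → true (antecedent false ⇒ implication holds) = true
[1.2] false AND true = false
[1] false → false (antecedent false ⇒ implication holds) = true
[root] NOT true = false
Overall: false → ticketed

Ticketed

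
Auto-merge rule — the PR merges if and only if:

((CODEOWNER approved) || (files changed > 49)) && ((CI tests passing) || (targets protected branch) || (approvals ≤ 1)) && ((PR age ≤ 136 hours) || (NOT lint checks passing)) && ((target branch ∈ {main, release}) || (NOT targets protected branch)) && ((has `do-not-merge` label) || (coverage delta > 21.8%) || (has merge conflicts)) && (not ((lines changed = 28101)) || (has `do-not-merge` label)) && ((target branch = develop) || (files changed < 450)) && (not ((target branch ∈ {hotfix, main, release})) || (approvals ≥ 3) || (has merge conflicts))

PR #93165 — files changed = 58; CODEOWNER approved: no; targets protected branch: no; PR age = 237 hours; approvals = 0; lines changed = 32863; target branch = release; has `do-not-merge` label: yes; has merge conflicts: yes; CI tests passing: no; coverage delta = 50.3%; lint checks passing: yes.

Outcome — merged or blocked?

Blocked

Atomic conditions:
  CODEOWNER approved: no → false
  files changed > 49: 58 > 49 is true
  CI tests passing: no → false
  targets protected branch: no → false
  approvals ≤ 1: 0 ≤ 1 is true
  PR age ≤ 136 hours: 237 ≤ 136 is false
  NOT lint checks passing: yes → false
  target branch ∈ {main, release}: release is in the set → true
  NOT targets protected branch: no → true
  has `do-not-merge` label: yes → true
  coverage delta > 21.8%: 50.3 > 21.8 is true
  has merge conflicts: yes → true
  lines changed = 28101: 32863 == 28101 is false
  target branch = develop: release == develop is false
  files changed < 450: 58 < 450 is true
  target branch ∈ {hotfix, main, release}: release is in the set → true
  approvals ≥ 3: 0 ≥ 3 is false
Combine:
[1] false OR true = true
[2] false OR false OR true = true
[3] false OR false = false
[4] true OR true = true
[5] true OR true OR true = true
[6.1] NOT false = true
[6] true OR true = true
[7] false OR true = true
[8.1] NOT true = false
[8] false OR false OR true = true
[root] true AND true AND false AND true AND true AND true AND true AND true = false
Overall: false → blocked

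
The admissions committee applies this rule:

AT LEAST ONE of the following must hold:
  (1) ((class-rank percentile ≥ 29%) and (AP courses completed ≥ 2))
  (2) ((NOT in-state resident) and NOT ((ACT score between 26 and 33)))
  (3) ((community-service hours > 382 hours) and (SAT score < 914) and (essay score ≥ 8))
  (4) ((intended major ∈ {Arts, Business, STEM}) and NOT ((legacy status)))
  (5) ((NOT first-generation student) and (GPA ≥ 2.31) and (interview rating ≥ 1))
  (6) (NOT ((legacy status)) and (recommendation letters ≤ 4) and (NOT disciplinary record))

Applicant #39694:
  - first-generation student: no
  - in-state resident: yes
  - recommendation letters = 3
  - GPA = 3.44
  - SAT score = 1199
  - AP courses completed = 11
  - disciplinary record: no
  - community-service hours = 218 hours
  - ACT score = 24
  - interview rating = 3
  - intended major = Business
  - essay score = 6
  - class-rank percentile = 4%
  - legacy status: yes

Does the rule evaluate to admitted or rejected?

Atomic conditions:
  class-rank percentile ≥ 29%: 4 ≥ 29 is false
  AP courses completed ≥ 2: 11 ≥ 2 is true
  NOT in-state resident: yes → false
  ACT score between 26 and 33: 24 in [26, 33] is false
  community-service hours > 382 hours: 218 > 382 is false
  SAT score < 914: 1199 < 914 is false
  essay score ≥ 8: 6 ≥ 8 is false
  intended major ∈ {Arts, Business, STEM}: Business is in the set → true
  legacy status: yes → true
  NOT first-generation student: no → true
  GPA ≥ 2.31: 3.44 ≥ 2.31 is true
  interview rating ≥ 1: 3 ≥ 1 is true
  recommendation letters ≤ 4: 3 ≤ 4 is true
  NOT disciplinary record: no → true
Combine:
[1] false AND true = false
[2.2] NOT false = true
[2] false AND true = false
[3] false AND false AND false = false
[4.2] NOT true = false
[4] true AND false = false
[5] true AND true AND true = true
[6.1] NOT true = false
[6] false AND true AND true = false
[root] false OR false OR false OR false OR true OR false = true
Overall: true → admitted

Admitted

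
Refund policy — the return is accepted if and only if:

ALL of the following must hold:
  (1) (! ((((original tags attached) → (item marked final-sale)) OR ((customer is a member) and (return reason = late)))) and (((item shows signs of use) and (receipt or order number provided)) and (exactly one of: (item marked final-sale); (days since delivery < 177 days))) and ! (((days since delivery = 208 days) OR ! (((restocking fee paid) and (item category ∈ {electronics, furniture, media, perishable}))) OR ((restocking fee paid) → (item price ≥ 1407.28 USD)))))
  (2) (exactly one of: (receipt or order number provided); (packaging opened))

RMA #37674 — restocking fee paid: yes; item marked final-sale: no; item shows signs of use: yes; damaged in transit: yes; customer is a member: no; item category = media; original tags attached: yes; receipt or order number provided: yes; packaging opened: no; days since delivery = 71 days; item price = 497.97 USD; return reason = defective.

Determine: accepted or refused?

Accepted

Atomic conditions:
  original tags attached: yes → true
  item marked final-sale: no → false
  customer is a member: no → false
  return reason = late: defective == late is false
  item shows signs of use: yes → true
  receipt or order number provided: yes → true
  days since delivery < 177 days: 71 < 177 is true
  days since delivery = 208 days: 71 == 208 is false
  restocking fee paid: yes → true
  item category ∈ {electronics, furniture, media, perishable}: media is in the set → true
  item price ≥ 1407.28 USD: 497.97 ≥ 1407.28 is false
  packaging opened: no → false
Combine:
[1.1.1.1] true → false = false
[1.1.1.2] false AND false = false
[1.1.1] false OR false = false
[1.1] NOT false = true
[1.2.1] true AND true = true
[1.2.2] exactly-one(false, true) = true
[1.2] true AND true = true
[1.3.1.2.1] true AND true = true
[1.3.1.2] NOT true = false
[1.3.1.3] true → false = false
[1.3.1] false OR false OR false = false
[1.3] NOT false = true
[1] true AND true AND true = true
[2] exactly-one(true, false) = true
[root] true AND true = true
Overall: true → accepted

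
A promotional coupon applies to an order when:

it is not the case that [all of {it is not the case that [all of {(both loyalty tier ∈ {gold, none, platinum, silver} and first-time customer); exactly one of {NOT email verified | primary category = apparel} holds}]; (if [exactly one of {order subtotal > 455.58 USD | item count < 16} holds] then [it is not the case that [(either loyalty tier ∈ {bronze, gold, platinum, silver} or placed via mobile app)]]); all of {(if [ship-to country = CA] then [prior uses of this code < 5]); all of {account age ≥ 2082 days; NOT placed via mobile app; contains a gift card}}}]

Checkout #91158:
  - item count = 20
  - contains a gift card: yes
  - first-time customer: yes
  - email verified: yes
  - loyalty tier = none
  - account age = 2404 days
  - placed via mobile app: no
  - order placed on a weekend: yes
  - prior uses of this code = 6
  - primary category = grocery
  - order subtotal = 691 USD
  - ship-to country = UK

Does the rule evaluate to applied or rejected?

Atomic conditions:
  loyalty tier ∈ {gold, none, platinum, silver}: none is in the set → true
  first-time customer: yes → true
  NOT email verified: yes → false
  primary category = apparel: grocery == apparel is false
  order subtotal > 455.58 USD: 691 > 455.58 is true
  item count < 16: 20 < 16 is false
  loyalty tier ∈ {bronze, gold, platinum, silver}: none is not in the set → false
  placed via mobile app: no → false
  ship-to country = CA: UK == CA is false
  prior uses of this code < 5: 6 < 5 is false
  account age ≥ 2082 days: 2404 ≥ 2082 is true
  NOT placed via mobile app: no → true
  contains a gift card: yes → true
Combine:
[1.1.1.1] true AND true = true
[1.1.1.2] exactly-one(false, false) = false
[1.1.1] true AND false = false
[1.1] NOT false = true
[1.2.1] exactly-one(true, false) = true
[1.2.2.1] false OR false = false
[1.2.2] NOT false = true
[1.2] true → true = true
[1.3.1] false → false (antecedent false ⇒ implication holds) = true
[1.3.2] true AND true AND true = true
[1.3] true AND true = true
[1] true AND true AND true = true
[root] NOT true = false
Overall: false → rejected

Rejected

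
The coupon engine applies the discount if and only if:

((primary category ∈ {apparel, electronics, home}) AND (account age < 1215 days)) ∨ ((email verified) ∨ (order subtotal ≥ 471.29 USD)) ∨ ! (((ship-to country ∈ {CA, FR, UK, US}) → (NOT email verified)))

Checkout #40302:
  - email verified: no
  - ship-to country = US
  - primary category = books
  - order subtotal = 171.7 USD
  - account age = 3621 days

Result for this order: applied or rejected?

Atomic conditions:
  primary category ∈ {apparel, electronics, home}: books is not in the set → false
  account age < 1215 days: 3621 < 1215 is false
  email verified: no → false
  order subtotal ≥ 471.29 USD: 171.7 ≥ 471.29 is false
  ship-to country ∈ {CA, FR, UK, US}: US is in the set → true
  NOT email verified: no → true
Combine:
[1] false AND false = false
[2] false OR false = false
[3.1] true → true = true
[3] NOT true = false
[root] false OR false OR false = false
Overall: false → rejected

Rejected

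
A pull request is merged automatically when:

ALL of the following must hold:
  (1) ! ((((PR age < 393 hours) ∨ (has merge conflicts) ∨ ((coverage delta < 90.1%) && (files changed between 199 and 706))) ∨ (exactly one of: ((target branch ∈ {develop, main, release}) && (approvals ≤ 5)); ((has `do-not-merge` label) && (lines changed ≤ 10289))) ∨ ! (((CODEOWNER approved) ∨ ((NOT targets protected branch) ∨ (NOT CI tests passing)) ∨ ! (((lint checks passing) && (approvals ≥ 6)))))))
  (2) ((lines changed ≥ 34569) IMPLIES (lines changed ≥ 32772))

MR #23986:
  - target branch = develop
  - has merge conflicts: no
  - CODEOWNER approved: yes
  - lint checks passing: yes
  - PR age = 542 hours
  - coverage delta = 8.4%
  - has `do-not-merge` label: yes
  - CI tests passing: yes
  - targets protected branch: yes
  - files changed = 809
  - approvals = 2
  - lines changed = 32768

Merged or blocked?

Blocked

Atomic conditions:
  PR age < 393 hours: 542 < 393 is false
  has merge conflicts: no → false
  coverage delta < 90.1%: 8.4 < 90.1 is true
  files changed between 199 and 706: 809 in [199, 706] is false
  target branch ∈ {develop, main, release}: develop is in the set → true
  approvals ≤ 5: 2 ≤ 5 is true
  has `do-not-merge` label: yes → true
  lines changed ≤ 10289: 32768 ≤ 10289 is false
  CODEOWNER approved: yes → true
  NOT targets protected branch: yes → false
  NOT CI tests passing: yes → false
  lint checks passing: yes → true
  approvals ≥ 6: 2 ≥ 6 is false
  lines changed ≥ 34569: 32768 ≥ 34569 is false
  lines changed ≥ 32772: 32768 ≥ 32772 is false
Combine:
[1.1.1.3] true AND false = false
[1.1.1] false OR false OR false = false
[1.1.2.1] true AND true = true
[1.1.2.2] true AND false = false
[1.1.2] exactly-one(true, false) = true
[1.1.3.1.2] false OR false = false
[1.1.3.1.3.1] true AND false = false
[1.1.3.1.3] NOT false = true
[1.1.3.1] true OR false OR true = true
[1.1.3] NOT true = false
[1.1] false OR true OR false = true
[1] NOT true = false
[2] false → false (antecedent false ⇒ implication holds) = true
[root] false AND true = false
Overall: false → blocked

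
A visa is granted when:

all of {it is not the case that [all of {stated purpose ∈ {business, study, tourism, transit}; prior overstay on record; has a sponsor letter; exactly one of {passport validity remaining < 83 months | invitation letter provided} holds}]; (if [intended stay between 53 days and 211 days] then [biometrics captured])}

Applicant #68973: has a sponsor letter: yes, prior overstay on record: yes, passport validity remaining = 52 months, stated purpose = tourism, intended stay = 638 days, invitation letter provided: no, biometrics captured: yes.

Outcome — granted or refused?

Atomic conditions:
  stated purpose ∈ {business, study, tourism, transit}: tourism is in the set → true
  prior overstay on record: yes → true
  has a sponsor letter: yes → true
  passport validity remaining < 83 months: 52 < 83 is true
  invitation letter provided: no → false
  intended stay between 53 days and 211 days: 638 in [53, 211] is false
  biometrics captured: yes → true
Combine:
[1.1.4] exactly-one(true, false) = true
[1.1] true AND true AND true AND true = true
[1] NOT true = false
[2] false → true (antecedent false ⇒ implication holds) = true
[root] false AND true = false
Overall: false → refused

Refused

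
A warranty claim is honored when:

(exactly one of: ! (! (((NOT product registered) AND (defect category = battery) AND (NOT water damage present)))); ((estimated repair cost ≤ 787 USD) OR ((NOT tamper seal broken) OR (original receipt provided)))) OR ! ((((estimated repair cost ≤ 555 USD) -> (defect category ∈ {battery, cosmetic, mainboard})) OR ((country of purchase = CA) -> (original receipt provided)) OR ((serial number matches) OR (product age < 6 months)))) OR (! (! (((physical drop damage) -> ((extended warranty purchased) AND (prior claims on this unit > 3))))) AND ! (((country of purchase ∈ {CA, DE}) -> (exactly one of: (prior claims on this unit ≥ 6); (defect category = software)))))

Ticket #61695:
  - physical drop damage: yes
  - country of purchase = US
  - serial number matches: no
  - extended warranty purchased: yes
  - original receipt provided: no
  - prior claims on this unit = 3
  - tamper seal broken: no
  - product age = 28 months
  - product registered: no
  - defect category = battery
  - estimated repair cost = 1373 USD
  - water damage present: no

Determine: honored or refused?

Atomic conditions:
  NOT product registered: no → true
  defect category = battery: battery == battery is true
  NOT water damage present: no → true
  estimated repair cost ≤ 787 USD: 1373 ≤ 787 is false
  NOT tamper seal broken: no → true
  original receipt provided: no → false
  estimated repair cost ≤ 555 USD: 1373 ≤ 555 is false
  defect category ∈ {battery, cosmetic, mainboard}: battery is in the set → true
  country of purchase = CA: US == CA is false
  serial number matches: no → false
  product age < 6 months: 28 < 6 is false
  physical drop damage: yes → true
  extended warranty purchased: yes → true
  prior claims on this unit > 3: 3 > 3 is false
  country of purchase ∈ {CA, DE}: US is not in the set → false
  prior claims on this unit ≥ 6: 3 ≥ 6 is false
  defect category = software: battery == software is false
Combine:
[1.1.1.1] true AND true AND true = true
[1.1.1] NOT true = false
[1.1] NOT false = true
[1.2.2] true OR false = true
[1.2] false OR true = true
[1] exactly-one(true, true) = false
[2.1.1] false → true (antecedent false ⇒ implication holds) = true
[2.1.2] false → false (antecedent false ⇒ implication holds) = true
[2.1.3] false OR false = false
[2.1] true OR true OR false = true
[2] NOT true = false
[3.1.1.1.2] true AND false = false
[3.1.1.1] true → false = false
[3.1.1] NOT false = true
[3.1] NOT true = false
[3.2.1.2] exactly-one(false, false) = false
[3.2.1] false → false (antecedent false ⇒ implication holds) = true
[3.2] NOT true = false
[3] false AND false = false
[root] false OR false OR false = false
Overall: false → refused

Refused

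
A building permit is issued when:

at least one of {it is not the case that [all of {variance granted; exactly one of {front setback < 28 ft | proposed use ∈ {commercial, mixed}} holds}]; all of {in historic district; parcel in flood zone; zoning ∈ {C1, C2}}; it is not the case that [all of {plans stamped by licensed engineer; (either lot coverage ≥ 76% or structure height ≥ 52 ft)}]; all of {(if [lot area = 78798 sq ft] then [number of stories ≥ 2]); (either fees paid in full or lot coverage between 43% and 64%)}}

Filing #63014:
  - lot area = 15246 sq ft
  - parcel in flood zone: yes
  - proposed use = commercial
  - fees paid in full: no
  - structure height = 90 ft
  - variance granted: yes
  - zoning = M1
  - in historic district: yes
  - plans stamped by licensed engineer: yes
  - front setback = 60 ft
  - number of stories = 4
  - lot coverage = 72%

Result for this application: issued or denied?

Denied

Atomic conditions:
  variance granted: yes → true
  front setback < 28 ft: 60 < 28 is false
  proposed use ∈ {commercial, mixed}: commercial is in the set → true
  in historic district: yes → true
  parcel in flood zone: yes → true
  zoning ∈ {C1, C2}: M1 is not in the set → false
  plans stamped by licensed engineer: yes → true
  lot coverage ≥ 76%: 72 ≥ 76 is false
  structure height ≥ 52 ft: 90 ≥ 52 is true
  lot area = 78798 sq ft: 15246 == 78798 is false
  number of stories ≥ 2: 4 ≥ 2 is true
  fees paid in full: no → false
  lot coverage between 43% and 64%: 72 in [43, 64] is false
Combine:
[1.1.2] exactly-one(false, true) = true
[1.1] true AND true = true
[1] NOT true = false
[2] true AND true AND false = false
[3.1.2] false OR true = true
[3.1] true AND true = true
[3] NOT true = false
[4.1] false → true (antecedent false ⇒ implication holds) = true
[4.2] false OR false = false
[4] true AND false = false
[root] false OR false OR false OR false = false
Overall: false → denied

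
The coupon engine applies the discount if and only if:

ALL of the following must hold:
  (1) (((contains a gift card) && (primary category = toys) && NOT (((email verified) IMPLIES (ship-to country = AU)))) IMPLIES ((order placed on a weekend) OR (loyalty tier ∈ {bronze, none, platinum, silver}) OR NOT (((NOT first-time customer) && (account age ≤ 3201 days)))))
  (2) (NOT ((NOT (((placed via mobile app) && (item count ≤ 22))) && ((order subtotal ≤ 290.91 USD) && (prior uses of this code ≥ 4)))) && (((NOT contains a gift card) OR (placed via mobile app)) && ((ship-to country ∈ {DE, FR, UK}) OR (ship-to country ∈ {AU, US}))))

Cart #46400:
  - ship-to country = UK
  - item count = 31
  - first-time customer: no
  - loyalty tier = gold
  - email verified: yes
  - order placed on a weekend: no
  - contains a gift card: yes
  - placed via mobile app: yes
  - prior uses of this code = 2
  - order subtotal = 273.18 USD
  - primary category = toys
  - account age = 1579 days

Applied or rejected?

Rejected

Atomic conditions:
  contains a gift card: yes → true
  primary category = toys: toys == toys is true
  email verified: yes → true
  ship-to country = AU: UK == AU is false
  order placed on a weekend: no → false
  loyalty tier ∈ {bronze, none, platinum, silver}: gold is not in the set → false
  NOT first-time customer: no → true
  account age ≤ 3201 days: 1579 ≤ 3201 is true
  placed via mobile app: yes → true
  item count ≤ 22: 31 ≤ 22 is false
  order subtotal ≤ 290.91 USD: 273.18 ≤ 290.91 is true
  prior uses of this code ≥ 4: 2 ≥ 4 is false
  NOT contains a gift card: yes → false
  ship-to country ∈ {DE, FR, UK}: UK is in the set → true
  ship-to country ∈ {AU, US}: UK is not in the set → false
Combine:
[1.1.3.1] true → false = false
[1.1.3] NOT false = true
[1.1] true AND true AND true = true
[1.2.3.1] true AND true = true
[1.2.3] NOT true = false
[1.2] false OR false OR false = false
[1] true → false = false
[2.1.1.1.1] true AND false = false
[2.1.1.1] NOT false = true
[2.1.1.2] true AND false = false
[2.1.1] true AND false = false
[2.1] NOT false = true
[2.2.1] false OR true = true
[2.2.2] true OR false = true
[2.2] true AND true = true
[2] true AND true = true
[root] false AND true = false
Overall: false → rejected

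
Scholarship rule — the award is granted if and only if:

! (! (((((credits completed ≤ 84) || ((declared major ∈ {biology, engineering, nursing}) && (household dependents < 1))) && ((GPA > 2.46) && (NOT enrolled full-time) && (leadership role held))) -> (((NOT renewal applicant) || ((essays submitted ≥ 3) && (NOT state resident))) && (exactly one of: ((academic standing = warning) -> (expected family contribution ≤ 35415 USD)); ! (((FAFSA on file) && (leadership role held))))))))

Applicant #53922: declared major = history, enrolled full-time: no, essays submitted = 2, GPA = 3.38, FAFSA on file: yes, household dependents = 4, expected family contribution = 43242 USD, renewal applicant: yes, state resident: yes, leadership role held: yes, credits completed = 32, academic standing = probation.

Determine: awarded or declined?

Declined

Atomic conditions:
  credits completed ≤ 84: 32 ≤ 84 is true
  declared major ∈ {biology, engineering, nursing}: history is not in the set → false
  household dependents < 1: 4 < 1 is false
  GPA > 2.46: 3.38 > 2.46 is true
  NOT enrolled full-time: no → true
  leadership role held: yes → true
  NOT renewal applicant: yes → false
  essays submitted ≥ 3: 2 ≥ 3 is false
  NOT state resident: yes → false
  academic standing = warning: probation == warning is false
  expected family contribution ≤ 35415 USD: 43242 ≤ 35415 is false
  FAFSA on file: yes → true
Combine:
[1.1.1.1.2] false AND false = false
[1.1.1.1] true OR false = true
[1.1.1.2] true AND true AND true = true
[1.1.1] true AND true = true
[1.1.2.1.2] false AND false = false
[1.1.2.1] false OR false = false
[1.1.2.2.1] false → false (antecedent false ⇒ implication holds) = true
[1.1.2.2.2.1] true AND true = true
[1.1.2.2.2] NOT true = false
[1.1.2.2] exactly-one(true, false) = true
[1.1.2] false AND true = false
[1.1] true → false = false
[1] NOT false = true
[root] NOT true = false
Overall: false → declined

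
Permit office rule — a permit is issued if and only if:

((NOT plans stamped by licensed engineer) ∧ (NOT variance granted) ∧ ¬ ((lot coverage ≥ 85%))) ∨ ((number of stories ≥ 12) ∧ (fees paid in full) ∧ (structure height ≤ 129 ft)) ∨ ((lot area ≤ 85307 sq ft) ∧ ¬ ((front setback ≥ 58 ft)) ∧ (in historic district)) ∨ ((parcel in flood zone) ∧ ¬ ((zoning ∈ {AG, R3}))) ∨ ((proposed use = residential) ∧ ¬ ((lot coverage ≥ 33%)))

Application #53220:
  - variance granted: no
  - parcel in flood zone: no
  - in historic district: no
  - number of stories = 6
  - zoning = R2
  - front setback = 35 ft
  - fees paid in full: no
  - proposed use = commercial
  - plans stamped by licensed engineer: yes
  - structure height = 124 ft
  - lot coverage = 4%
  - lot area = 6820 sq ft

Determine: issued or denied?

Atomic conditions:
  NOT plans stamped by licensed engineer: yes → false
  NOT variance granted: no → true
  lot coverage ≥ 85%: 4 ≥ 85 is false
  number of stories ≥ 12: 6 ≥ 12 is false
  fees paid in full: no → false
  structure height ≤ 129 ft: 124 ≤ 129 is true
  lot area ≤ 85307 sq ft: 6820 ≤ 85307 is true
  front setback ≥ 58 ft: 35 ≥ 58 is false
  in historic district: no → false
  parcel in flood zone: no → false
  zoning ∈ {AG, R3}: R2 is not in the set → false
  proposed use = residential: commercial == residential is false
  lot coverage ≥ 33%: 4 ≥ 33 is false
Combine:
[1.3] NOT false = true
[1] false AND true AND true = false
[2] false AND false AND true = false
[3.2] NOT false = true
[3] true AND true AND false = false
[4.2] NOT false = true
[4] false AND true = false
[5.2] NOT false = true
[5] false AND true = false
[root] false OR false OR false OR false OR false = false
Overall: false → denied

Denied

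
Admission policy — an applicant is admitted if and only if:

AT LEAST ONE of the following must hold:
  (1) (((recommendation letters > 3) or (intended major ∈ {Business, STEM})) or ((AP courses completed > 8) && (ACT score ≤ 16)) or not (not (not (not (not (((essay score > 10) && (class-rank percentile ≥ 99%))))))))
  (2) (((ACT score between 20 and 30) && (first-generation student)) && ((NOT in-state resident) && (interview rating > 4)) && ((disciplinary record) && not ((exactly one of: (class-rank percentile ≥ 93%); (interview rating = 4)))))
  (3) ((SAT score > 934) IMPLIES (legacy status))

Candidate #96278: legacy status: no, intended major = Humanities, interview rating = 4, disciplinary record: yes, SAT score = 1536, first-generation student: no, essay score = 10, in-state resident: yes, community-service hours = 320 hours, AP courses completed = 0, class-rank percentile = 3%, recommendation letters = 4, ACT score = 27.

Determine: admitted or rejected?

Atomic conditions:
  recommendation letters > 3: 4 > 3 is true
  intended major ∈ {Business, STEM}: Humanities is not in the set → false
  AP courses completed > 8: 0 > 8 is false
  ACT score ≤ 16: 27 ≤ 16 is false
  essay score > 10: 10 > 10 is false
  class-rank percentile ≥ 99%: 3 ≥ 99 is false
  ACT score between 20 and 30: 27 in [20, 30] is true
  first-generation student: no → false
  NOT in-state resident: yes → false
  interview rating > 4: 4 > 4 is false
  disciplinary record: yes → true
  class-rank percentile ≥ 93%: 3 ≥ 93 is false
  interview rating = 4: 4 == 4 is true
  SAT score > 934: 1536 > 934 is true
  legacy status: no → false
Combine:
[1.1] true OR false = true
[1.2] false AND false = false
[1.3.1.1.1.1.1] false AND false = false
[1.3.1.1.1.1] NOT false = true
[1.3.1.1.1] NOT true = false
[1.3.1.1] NOT false = true
[1.3.1] NOT true = false
[1.3] NOT false = true
[1] true OR false OR true = true
[2.1] true AND false = false
[2.2] false AND false = false
[2.3.2.1] exactly-one(false, true) = true
[2.3.2] NOT true = false
[2.3] true AND false = false
[2] false AND false AND false = false
[3] true → false = false
[root] true OR false OR false = true
Overall: true → admitted

Admitted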